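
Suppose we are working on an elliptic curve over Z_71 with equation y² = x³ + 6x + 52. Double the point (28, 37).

tangent at (28, 37): λ = (3·28² + 6)/(2·37) ≡ 15/3. 3⁻¹ ≡ 24 (mod 71), so λ ≡ 15·24 ≡ 5.
  x = λ² - 28 - 28 = 25 - 56 ≡ 40; y = λ·(28 - 40) - 37 ≡ 45. → (40, 45)

(40, 45)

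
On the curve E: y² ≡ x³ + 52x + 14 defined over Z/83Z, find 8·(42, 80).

(17, 82)

Write G = (42, 80).
Double-and-add on 8 = (1000)₂. Start with G = (42, 80) for the leading 1-bit.
double: tangent at (42, 80): λ = (3·42² + 52)/(2·80) ≡ 32/77. 77⁻¹ ≡ 69 (mod 83), so λ ≡ 32·69 ≡ 50.
  x = λ² - 42 - 42 = 2500 - 84 ≡ 9; y = λ·(42 - 9) - 80 ≡ 76. → (9, 76)
double: tangent at (9, 76): λ = (3·9² + 52)/(2·76) ≡ 46/69. 69⁻¹ ≡ 77 (mod 83), so λ ≡ 46·77 ≡ 56.
  x = λ² - 9 - 9 = 3136 - 18 ≡ 47; y = λ·(9 - 47) - 76 ≡ 37. → (47, 37)
double: tangent at (47, 37): λ = (3·47² + 52)/(2·37) ≡ 39/74. 74⁻¹ ≡ 46 (mod 83) since 74·46 = 3404 ≡ 1, so λ ≡ 39·46 ≡ 51.
  x = λ² - 47 - 47 = 2601 - 94 ≡ 17; y = λ·(47 - 17) - 37 ≡ 82. → (17, 82)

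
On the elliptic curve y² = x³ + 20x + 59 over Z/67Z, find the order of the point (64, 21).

5

2P: tangent at (64, 21): λ = (3·64² + 20)/(2·21) ≡ 47/42. 42⁻¹ ≡ 8 (mod 67), so λ ≡ 47·8 ≡ 41.
  x = λ² - 64 - 64 = 1681 - 128 ≡ 12; y = λ·(64 - 12) - 21 ≡ 34. → (12, 34)
3P: (12, 34) + (64, 21). λ = (21 - 34)/(64 - 12) ≡ 54/52 mod 67. 52⁻¹ ≡ 58 (mod 67) since 52·58 = 3016 ≡ 1, so λ ≡ 50.
  x = λ² - 12 - 64 = 2500 - 76 ≡ 12; y = λ·(12 - 12) - 34 ≡ 33. → (12, 33)
4P: (12, 33) + (64, 21). λ = (21 - 33)/(64 - 12) ≡ 55/52 mod 67. 52⁻¹ ≡ 58 (mod 67), so λ ≡ 41.
  x = λ² - 12 - 64 = 1681 - 76 ≡ 64; y = λ·(12 - 64) - 33 ≡ 46. → (64, 46)
5P: (64, 46) + (64, 21): same x and y₁ ≡ -y₂, so the sum is 𝒪.
5P = 𝒪, so the order is 5.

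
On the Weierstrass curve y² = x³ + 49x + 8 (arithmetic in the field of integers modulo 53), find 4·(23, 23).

(26, 34)

Write P = (23, 23).
Double-and-add on 4 = (100)₂. Start with P = (23, 23) for the leading 1-bit.
double: tangent at (23, 23): λ = (3·23² + 49)/(2·23) ≡ 46/46. 46⁻¹ ≡ 15 (mod 53), so λ ≡ 46·15 ≡ 1.
  x = λ² - 23 - 23 = 1 - 46 ≡ 8; y = λ·(23 - 8) - 23 ≡ 45. → (8, 45)
double: tangent at (8, 45): λ = (3·8² + 49)/(2·45) ≡ 29/37. 37⁻¹ ≡ 43 (mod 53), so λ ≡ 29·43 ≡ 28.
  x = λ² - 8 - 8 = 784 - 16 ≡ 26; y = λ·(8 - 26) - 45 ≡ 34. → (26, 34)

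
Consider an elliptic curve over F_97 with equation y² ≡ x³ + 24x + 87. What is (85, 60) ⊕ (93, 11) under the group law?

(85, 60) + (93, 11). λ = (11 - 60)/(93 - 85) ≡ 48/8 mod 97. 8⁻¹ ≡ 85 (mod 97) since 8·85 = 680 ≡ 1, so λ ≡ 6.
  x = λ² - 85 - 93 = 36 - 178 ≡ 52; y = λ·(85 - 52) - 60 ≡ 41. → (52, 41)

(52, 41)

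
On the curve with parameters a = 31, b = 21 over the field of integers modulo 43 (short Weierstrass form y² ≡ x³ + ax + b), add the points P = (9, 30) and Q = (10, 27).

(33, 42)

(9, 30) + (10, 27). λ = (27 - 30)/(10 - 9) ≡ 40/1 mod 43. 1⁻¹ ≡ 1 (mod 43), so λ ≡ 40.
  x = λ² - 9 - 10 = 1600 - 19 ≡ 33; y = λ·(9 - 33) - 30 ≡ 42. → (33, 42)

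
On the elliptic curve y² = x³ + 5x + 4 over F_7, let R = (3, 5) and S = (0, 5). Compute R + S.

(4, 2)

(3, 5) + (0, 5). λ = (5 - 5)/(0 - 3) ≡ 0/4 mod 7. 4⁻¹ ≡ 2 (mod 7), so λ ≡ 0.
  x = λ² - 3 - 0 = 0 - 3 ≡ 4; y = λ·(3 - 4) - 5 ≡ 2. → (4, 2)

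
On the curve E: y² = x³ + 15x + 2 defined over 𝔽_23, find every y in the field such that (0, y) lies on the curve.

5, 18

x³ + 15x + 2 = 2 ≡ 2 (mod 23).
Square roots of 2 mod 23: 5 and 18 (since 5² = 25 ≡ 2).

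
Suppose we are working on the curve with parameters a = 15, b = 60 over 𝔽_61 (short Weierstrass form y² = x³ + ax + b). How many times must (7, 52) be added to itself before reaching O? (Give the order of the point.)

4

2P: tangent at (7, 52): λ = (3·7² + 15)/(2·52) ≡ 40/43. 43⁻¹ ≡ 44 (mod 61), so λ ≡ 40·44 ≡ 52.
  x = λ² - 7 - 7 = 2704 - 14 ≡ 6; y = λ·(7 - 6) - 52 ≡ 0. → (6, 0)
3P: (6, 0) + (7, 52). λ = (52 - 0)/(7 - 6) ≡ 52/1 mod 61. 1⁻¹ ≡ 1 (mod 61), so λ ≡ 52.
  x = λ² - 6 - 7 = 2704 - 13 ≡ 7; y = λ·(6 - 7) - 0 ≡ 9. → (7, 9)
4P: (7, 9) + (7, 52): same x and y₁ ≡ -y₂, so the sum is O.
4P = O, so the order is 4.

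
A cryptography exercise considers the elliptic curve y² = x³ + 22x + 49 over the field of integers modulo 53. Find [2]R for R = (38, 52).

tangent at (38, 52): λ = (3·38² + 22)/(2·52) ≡ 8/51. 51⁻¹ ≡ 26 (mod 53) since 51·26 = 1326 ≡ 1, so λ ≡ 8·26 ≡ 49.
  x = λ² - 38 - 38 = 2401 - 76 ≡ 46; y = λ·(38 - 46) - 52 ≡ 33. → (46, 33)

(46, 33)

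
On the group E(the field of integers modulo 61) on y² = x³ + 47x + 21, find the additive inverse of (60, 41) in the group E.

(60, 20)

-(60, 41) = (60, -41 mod 61) = (60, 20).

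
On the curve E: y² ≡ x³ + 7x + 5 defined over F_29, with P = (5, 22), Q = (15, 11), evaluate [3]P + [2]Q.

First 3P:
Repeated addition: build up to 3P.
2P: tangent at (5, 22): λ = (3·5² + 7)/(2·22) ≡ 24/15. 15⁻¹ ≡ 2 (mod 29) since 15·2 = 30 ≡ 1, so λ ≡ 24·2 ≡ 19.
  x = λ² - 5 - 5 = 361 - 10 ≡ 3; y = λ·(5 - 3) - 22 ≡ 16. → (3, 16)
3P: (3, 16) + (5, 22). λ = (22 - 16)/(5 - 3) ≡ 6/2 mod 29. 2⁻¹ ≡ 15 (mod 29), so λ ≡ 3.
  x = λ² - 3 - 5 = 9 - 8 ≡ 1; y = λ·(3 - 1) - 16 ≡ 19. → (1, 19)
3P = (1, 19).
Next 2Q:
Repeated addition: build up to 2Q.
2Q: tangent at (15, 11): λ = (3·15² + 7)/(2·11) ≡ 15/22. 22⁻¹ ≡ 4 (mod 29), so λ ≡ 15·4 ≡ 2.
  x = λ² - 15 - 15 = 4 - 30 ≡ 3; y = λ·(15 - 3) - 11 ≡ 13. → (3, 13)
2Q = (3, 13).
Finally 3P + 2Q:
(1, 19) + (3, 13). λ = (13 - 19)/(3 - 1) ≡ 23/2 mod 29. 2⁻¹ ≡ 15 (mod 29), so λ ≡ 26.
  x = λ² - 1 - 3 = 676 - 4 ≡ 5; y = λ·(1 - 5) - 19 ≡ 22. → (5, 22)

(5, 22)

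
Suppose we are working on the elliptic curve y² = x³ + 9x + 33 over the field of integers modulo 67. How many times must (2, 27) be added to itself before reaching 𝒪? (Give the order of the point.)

2P: tangent at (2, 27): λ = (3·2² + 9)/(2·27) ≡ 21/54. 54⁻¹ ≡ 36 (mod 67), so λ ≡ 21·36 ≡ 19.
  x = λ² - 2 - 2 = 361 - 4 ≡ 22; y = λ·(2 - 22) - 27 ≡ 62. → (22, 62)
3P: (22, 62) + (2, 27). λ = (27 - 62)/(2 - 22) ≡ 32/47 mod 67. 47⁻¹ ≡ 10 (mod 67), so λ ≡ 52.
  x = λ² - 22 - 2 = 2704 - 24 ≡ 0; y = λ·(22 - 0) - 62 ≡ 10. → (0, 10)
4P: (0, 10) + (2, 27). λ = (27 - 10)/(2 - 0) ≡ 17/2 mod 67. 2⁻¹ ≡ 34 (mod 67) since 2·34 = 68 ≡ 1, so λ ≡ 42.
  x = λ² - 0 - 2 = 1764 - 2 ≡ 20; y = λ·(0 - 20) - 10 ≡ 21. → (20, 21)
5P: (20, 21) + (2, 27). λ = (27 - 21)/(2 - 20) ≡ 6/49 mod 67. 49⁻¹ ≡ 26 (mod 67), so λ ≡ 22.
  x = λ² - 20 - 2 = 484 - 22 ≡ 60; y = λ·(20 - 60) - 21 ≡ 37. → (60, 37)
6P: (60, 37) + (2, 27). λ = (27 - 37)/(2 - 60) ≡ 57/9 mod 67. 9⁻¹ ≡ 15 (mod 67), so λ ≡ 51.
  x = λ² - 60 - 2 = 2601 - 62 ≡ 60; y = λ·(60 - 60) - 37 ≡ 30. → (60, 30)
7P: (60, 30) + (2, 27). λ = (27 - 30)/(2 - 60) ≡ 64/9 mod 67. 9⁻¹ ≡ 15 (mod 67), so λ ≡ 22.
  x = λ² - 60 - 2 = 484 - 62 ≡ 20; y = λ·(60 - 20) - 30 ≡ 46. → (20, 46)
8P: (20, 46) + (2, 27). λ = (27 - 46)/(2 - 20) ≡ 48/49 mod 67. 49⁻¹ ≡ 26 (mod 67) since 49·26 = 1274 ≡ 1, so λ ≡ 42.
  x = λ² - 20 - 2 = 1764 - 22 ≡ 0; y = λ·(20 - 0) - 46 ≡ 57. → (0, 57)
9P: (0, 57) + (2, 27). λ = (27 - 57)/(2 - 0) ≡ 37/2 mod 67. 2⁻¹ ≡ 34 (mod 67), so λ ≡ 52.
  x = λ² - 0 - 2 = 2704 - 2 ≡ 22; y = λ·(0 - 22) - 57 ≡ 5. → (22, 5)
10P: (22, 5) + (2, 27). λ = (27 - 5)/(2 - 22) ≡ 22/47 mod 67. 47⁻¹ ≡ 10 (mod 67) since 47·10 = 470 ≡ 1, so λ ≡ 19.
  x = λ² - 22 - 2 = 361 - 24 ≡ 2; y = λ·(22 - 2) - 5 ≡ 40. → (2, 40)
11P: (2, 40) + (2, 27): same x and y₁ ≡ -y₂, so the sum is 𝒪.
11P = 𝒪, so the order is 11.

11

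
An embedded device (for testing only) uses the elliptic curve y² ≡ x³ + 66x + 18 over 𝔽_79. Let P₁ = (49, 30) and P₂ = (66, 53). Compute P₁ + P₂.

(0, 27)

(49, 30) + (66, 53). λ = (53 - 30)/(66 - 49) ≡ 23/17 mod 79. 17⁻¹ ≡ 14 (mod 79), so λ ≡ 6.
  x = λ² - 49 - 66 = 36 - 115 ≡ 0; y = λ·(49 - 0) - 30 ≡ 27. → (0, 27)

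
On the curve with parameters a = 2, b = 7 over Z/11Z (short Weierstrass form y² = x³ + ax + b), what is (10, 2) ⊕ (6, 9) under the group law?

(7, 1)

(10, 2) + (6, 9). λ = (9 - 2)/(6 - 10) ≡ 7/7 mod 11. 7⁻¹ ≡ 8 (mod 11), so λ ≡ 1.
  x = λ² - 10 - 6 = 1 - 16 ≡ 7; y = λ·(10 - 7) - 2 ≡ 1. → (7, 1)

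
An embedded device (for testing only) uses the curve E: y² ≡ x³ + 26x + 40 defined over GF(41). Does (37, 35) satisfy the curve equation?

yes

y² = 35² ≡ 36; x³ + 26x + 40 = 51655 ≡ 36 (mod 41). 36 = 36.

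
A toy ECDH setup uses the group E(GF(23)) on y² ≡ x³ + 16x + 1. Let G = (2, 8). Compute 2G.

(12, 9)

tangent at (2, 8): λ = (3·2² + 16)/(2·8) ≡ 5/16. 16⁻¹ ≡ 13 (mod 23) since 16·13 = 208 ≡ 1, so λ ≡ 5·13 ≡ 19.
  x = λ² - 2 - 2 = 361 - 4 ≡ 12; y = λ·(2 - 12) - 8 ≡ 9. → (12, 9)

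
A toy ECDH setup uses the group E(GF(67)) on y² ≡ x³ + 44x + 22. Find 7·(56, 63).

(17, 51)

Write Q = (56, 63).
Repeated addition: build up to 7Q.
2Q: tangent at (56, 63): λ = (3·56² + 44)/(2·63) ≡ 5/59. 59⁻¹ ≡ 25 (mod 67), so λ ≡ 5·25 ≡ 58.
  x = λ² - 56 - 56 = 3364 - 112 ≡ 36; y = λ·(56 - 36) - 63 ≡ 25. → (36, 25)
3Q: (36, 25) + (56, 63). λ = (63 - 25)/(56 - 36) ≡ 38/20 mod 67. 20⁻¹ ≡ 57 (mod 67) since 20·57 = 1140 ≡ 1, so λ ≡ 22.
  x = λ² - 36 - 56 = 484 - 92 ≡ 57; y = λ·(36 - 57) - 25 ≡ 49. → (57, 49)
4Q: (57, 49) + (56, 63). λ = (63 - 49)/(56 - 57) ≡ 14/66 mod 67. 66⁻¹ ≡ 66 (mod 67) since 66·66 = 4356 ≡ 1, so λ ≡ 53.
  x = λ² - 57 - 56 = 2809 - 113 ≡ 16; y = λ·(57 - 16) - 49 ≡ 47. → (16, 47)
5Q: (16, 47) + (56, 63). λ = (63 - 47)/(56 - 16) ≡ 16/40 mod 67. 40⁻¹ ≡ 62 (mod 67), so λ ≡ 54.
  x = λ² - 16 - 56 = 2916 - 72 ≡ 30; y = λ·(16 - 30) - 47 ≡ 1. → (30, 1)
6Q: (30, 1) + (56, 63). λ = (63 - 1)/(56 - 30) ≡ 62/26 mod 67. 26⁻¹ ≡ 49 (mod 67), so λ ≡ 23.
  x = λ² - 30 - 56 = 529 - 86 ≡ 41; y = λ·(30 - 41) - 1 ≡ 14. → (41, 14)
7Q: (41, 14) + (56, 63). λ = (63 - 14)/(56 - 41) ≡ 49/15 mod 67. 15⁻¹ ≡ 9 (mod 67) since 15·9 = 135 ≡ 1, so λ ≡ 39.
  x = λ² - 41 - 56 = 1521 - 97 ≡ 17; y = λ·(41 - 17) - 14 ≡ 51. → (17, 51)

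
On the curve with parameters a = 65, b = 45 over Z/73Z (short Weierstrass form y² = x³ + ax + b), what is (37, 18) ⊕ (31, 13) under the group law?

(28, 26)

(37, 18) + (31, 13). λ = (13 - 18)/(31 - 37) ≡ 68/67 mod 73. 67⁻¹ ≡ 12 (mod 73) since 67·12 = 804 ≡ 1, so λ ≡ 13.
  x = λ² - 37 - 31 = 169 - 68 ≡ 28; y = λ·(37 - 28) - 18 ≡ 26. → (28, 26)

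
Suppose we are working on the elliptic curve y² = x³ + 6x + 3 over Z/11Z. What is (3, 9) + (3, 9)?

tangent at (3, 9): λ = (3·3² + 6)/(2·9) ≡ 0/7. 7⁻¹ ≡ 8 (mod 11), so λ ≡ 0·8 ≡ 0.
  x = λ² - 3 - 3 = 0 - 6 ≡ 5; y = λ·(3 - 5) - 9 ≡ 2. → (5, 2)

(5, 2)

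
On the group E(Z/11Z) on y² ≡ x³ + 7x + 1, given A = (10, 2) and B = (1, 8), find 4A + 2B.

First 4A:
Repeated addition: build up to 4A.
2A: tangent at (10, 2): λ = (3·10² + 7)/(2·2) ≡ 10/4. 4⁻¹ ≡ 3 (mod 11), so λ ≡ 10·3 ≡ 8.
  x = λ² - 10 - 10 = 64 - 20 ≡ 0; y = λ·(10 - 0) - 2 ≡ 1. → (0, 1)
3A: (0, 1) + (10, 2). λ = (2 - 1)/(10 - 0) ≡ 1/10 mod 11. 10⁻¹ ≡ 10 (mod 11), so λ ≡ 10.
  x = λ² - 0 - 10 = 100 - 10 ≡ 2; y = λ·(0 - 2) - 1 ≡ 1. → (2, 1)
4A: (2, 1) + (10, 2). λ = (2 - 1)/(10 - 2) ≡ 1/8 mod 11. 8⁻¹ ≡ 7 (mod 11), so λ ≡ 7.
  x = λ² - 2 - 10 = 49 - 12 ≡ 4; y = λ·(2 - 4) - 1 ≡ 7. → (4, 7)
4A = (4, 7).
Next 2B:
Repeated addition: build up to 2B.
2B: tangent at (1, 8): λ = (3·1² + 7)/(2·8) ≡ 10/5. 5⁻¹ ≡ 9 (mod 11), so λ ≡ 10·9 ≡ 2.
  x = λ² - 1 - 1 = 4 - 2 ≡ 2; y = λ·(1 - 2) - 8 ≡ 1. → (2, 1)
2B = (2, 1).
Finally 4A + 2B:
(4, 7) + (2, 1). λ = (1 - 7)/(2 - 4) ≡ 5/9 mod 11. 9⁻¹ ≡ 5 (mod 11), so λ ≡ 3.
  x = λ² - 4 - 2 = 9 - 6 ≡ 3; y = λ·(4 - 3) - 7 ≡ 7. → (3, 7)

(3, 7)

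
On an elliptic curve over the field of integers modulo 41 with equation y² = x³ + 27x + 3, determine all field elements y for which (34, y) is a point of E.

2, 39

x³ + 27x + 3 = 40225 ≡ 4 (mod 41).
Square roots of 4 mod 41: 2 and 39 (since 2² = 4 ≡ 4).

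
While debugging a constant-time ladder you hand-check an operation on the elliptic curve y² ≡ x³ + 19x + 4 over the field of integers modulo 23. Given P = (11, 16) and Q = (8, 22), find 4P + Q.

First 4P:
Repeated addition: build up to 4P.
2P: tangent at (11, 16): λ = (3·11² + 19)/(2·16) ≡ 14/9. 9⁻¹ ≡ 18 (mod 23), so λ ≡ 14·18 ≡ 22.
  x = λ² - 11 - 11 = 484 - 22 ≡ 2; y = λ·(11 - 2) - 16 ≡ 21. → (2, 21)
3P: (2, 21) + (11, 16). λ = (16 - 21)/(11 - 2) ≡ 18/9 mod 23. 9⁻¹ ≡ 18 (mod 23) since 9·18 = 162 ≡ 1, so λ ≡ 2.
  x = λ² - 2 - 11 = 4 - 13 ≡ 14; y = λ·(2 - 14) - 21 ≡ 1. → (14, 1)
4P: (14, 1) + (11, 16). λ = (16 - 1)/(11 - 14) ≡ 15/20 mod 23. 20⁻¹ ≡ 15 (mod 23), so λ ≡ 18.
  x = λ² - 14 - 11 = 324 - 25 ≡ 0; y = λ·(14 - 0) - 1 ≡ 21. → (0, 21)
4P = (0, 21).
Finally 4P + Q:
(0, 21) + (8, 22). λ = (22 - 21)/(8 - 0) ≡ 1/8 mod 23. 8⁻¹ ≡ 3 (mod 23), so λ ≡ 3.
  x = λ² - 0 - 8 = 9 - 8 ≡ 1; y = λ·(0 - 1) - 21 ≡ 22. → (1, 22)

(1, 22)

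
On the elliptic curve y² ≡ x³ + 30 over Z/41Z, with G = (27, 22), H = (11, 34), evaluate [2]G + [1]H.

First 2G:
Repeated addition: build up to 2G.
2G: tangent at (27, 22): λ = (3·27² + 0)/(2·22) ≡ 14/3. 3⁻¹ ≡ 14 (mod 41), so λ ≡ 14·14 ≡ 32.
  x = λ² - 27 - 27 = 1024 - 54 ≡ 27; y = λ·(27 - 27) - 22 ≡ 19. → (27, 19)
2G = (27, 19).
Finally 2G + H:
(27, 19) + (11, 34). λ = (34 - 19)/(11 - 27) ≡ 15/25 mod 41. 25⁻¹ ≡ 23 (mod 41), so λ ≡ 17.
  x = λ² - 27 - 11 = 289 - 38 ≡ 5; y = λ·(27 - 5) - 19 ≡ 27. → (5, 27)

(5, 27)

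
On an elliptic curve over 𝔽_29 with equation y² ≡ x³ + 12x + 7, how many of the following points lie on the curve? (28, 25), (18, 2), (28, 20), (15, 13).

(28, 25): 25² ≡ 16, rhs ≡ 23 → off.
(18, 2): 2² ≡ 4, rhs ≡ 23 → off.
(28, 20): 20² ≡ 23, rhs ≡ 23 → on.
(15, 13): 13² ≡ 24, rhs ≡ 24 → on.

2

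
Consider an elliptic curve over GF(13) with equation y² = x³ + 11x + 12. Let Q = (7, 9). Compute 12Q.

(0, 8)

Repeated addition: build up to 12Q.
2Q: tangent at (7, 9): λ = (3·7² + 11)/(2·9) ≡ 2/5. 5⁻¹ ≡ 8 (mod 13) since 5·8 = 40 ≡ 1, so λ ≡ 2·8 ≡ 3.
  x = λ² - 7 - 7 = 9 - 14 ≡ 8; y = λ·(7 - 8) - 9 ≡ 1. → (8, 1)
3Q: (8, 1) + (7, 9). λ = (9 - 1)/(7 - 8) ≡ 8/12 mod 13. 12⁻¹ ≡ 12 (mod 13) since 12·12 = 144 ≡ 1, so λ ≡ 5.
  x = λ² - 8 - 7 = 25 - 15 ≡ 10; y = λ·(8 - 10) - 1 ≡ 2. → (10, 2)
4Q: (10, 2) + (7, 9). λ = (9 - 2)/(7 - 10) ≡ 7/10 mod 13. 10⁻¹ ≡ 4 (mod 13), so λ ≡ 2.
  x = λ² - 10 - 7 = 4 - 17 ≡ 0; y = λ·(10 - 0) - 2 ≡ 5. → (0, 5)
5Q: (0, 5) + (7, 9). λ = (9 - 5)/(7 - 0) ≡ 4/7 mod 13. 7⁻¹ ≡ 2 (mod 13), so λ ≡ 8.
  x = λ² - 0 - 7 = 64 - 7 ≡ 5; y = λ·(0 - 5) - 5 ≡ 7. → (5, 7)
6Q: (5, 7) + (7, 9). λ = (9 - 7)/(7 - 5) ≡ 2/2 mod 13. 2⁻¹ ≡ 7 (mod 13) since 2·7 = 14 ≡ 1, so λ ≡ 1.
  x = λ² - 5 - 7 = 1 - 12 ≡ 2; y = λ·(5 - 2) - 7 ≡ 9. → (2, 9)
7Q: (2, 9) + (7, 9). λ = (9 - 9)/(7 - 2) ≡ 0/5 mod 13. 5⁻¹ ≡ 8 (mod 13) since 5·8 = 40 ≡ 1, so λ ≡ 0.
  x = λ² - 2 - 7 = 0 - 9 ≡ 4; y = λ·(2 - 4) - 9 ≡ 4. → (4, 4)
8Q: (4, 4) + (7, 9). λ = (9 - 4)/(7 - 4) ≡ 5/3 mod 13. 3⁻¹ ≡ 9 (mod 13), so λ ≡ 6.
  x = λ² - 4 - 7 = 36 - 11 ≡ 12; y = λ·(4 - 12) - 4 ≡ 0. → (12, 0)
9Q: (12, 0) + (7, 9). λ = (9 - 0)/(7 - 12) ≡ 9/8 mod 13. 8⁻¹ ≡ 5 (mod 13), so λ ≡ 6.
  x = λ² - 12 - 7 = 36 - 19 ≡ 4; y = λ·(12 - 4) - 0 ≡ 9. → (4, 9)
10Q: (4, 9) + (7, 9). λ = (9 - 9)/(7 - 4) ≡ 0/3 mod 13. 3⁻¹ ≡ 9 (mod 13), so λ ≡ 0.
  x = λ² - 4 - 7 = 0 - 11 ≡ 2; y = λ·(4 - 2) - 9 ≡ 4. → (2, 4)
11Q: (2, 4) + (7, 9). λ = (9 - 4)/(7 - 2) ≡ 5/5 mod 13. 5⁻¹ ≡ 8 (mod 13), so λ ≡ 1.
  x = λ² - 2 - 7 = 1 - 9 ≡ 5; y = λ·(2 - 5) - 4 ≡ 6. → (5, 6)
12Q: (5, 6) + (7, 9). λ = (9 - 6)/(7 - 5) ≡ 3/2 mod 13. 2⁻¹ ≡ 7 (mod 13) since 2·7 = 14 ≡ 1, so λ ≡ 8.
  x = λ² - 5 - 7 = 64 - 12 ≡ 0; y = λ·(5 - 0) - 6 ≡ 8. → (0, 8)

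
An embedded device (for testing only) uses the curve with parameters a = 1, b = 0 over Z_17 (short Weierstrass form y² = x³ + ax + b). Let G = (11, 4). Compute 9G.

Repeated addition: build up to 9G.
2G: tangent at (11, 4): λ = (3·11² + 1)/(2·4) ≡ 7/8. 8⁻¹ ≡ 15 (mod 17), so λ ≡ 7·15 ≡ 3.
  x = λ² - 11 - 11 = 9 - 22 ≡ 4; y = λ·(11 - 4) - 4 ≡ 0. → (4, 0)
3G: (4, 0) + (11, 4). λ = (4 - 0)/(11 - 4) ≡ 4/7 mod 17. 7⁻¹ ≡ 5 (mod 17), so λ ≡ 3.
  x = λ² - 4 - 11 = 9 - 15 ≡ 11; y = λ·(4 - 11) - 0 ≡ 13. → (11, 13)
4G: (11, 13) + (11, 4): same x and y₁ ≡ -y₂, so the sum is ∞.
5G: ∞ + (11, 4) = (11, 4) (identity).
6G: tangent at (11, 4): λ = (3·11² + 1)/(2·4) ≡ 7/8. 8⁻¹ ≡ 15 (mod 17), so λ ≡ 7·15 ≡ 3.
  x = λ² - 11 - 11 = 9 - 22 ≡ 4; y = λ·(11 - 4) - 4 ≡ 0. → (4, 0)
7G: (4, 0) + (11, 4). λ = (4 - 0)/(11 - 4) ≡ 4/7 mod 17. 7⁻¹ ≡ 5 (mod 17), so λ ≡ 3.
  x = λ² - 4 - 11 = 9 - 15 ≡ 11; y = λ·(4 - 11) - 0 ≡ 13. → (11, 13)
8G: (11, 13) + (11, 4): same x and y₁ ≡ -y₂, so the sum is ∞.
9G: ∞ + (11, 4) = (11, 4) (identity).

(11, 4)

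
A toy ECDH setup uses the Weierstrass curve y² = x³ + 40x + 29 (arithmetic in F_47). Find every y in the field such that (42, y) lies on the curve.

x³ + 40x + 29 = 75797 ≡ 33 (mod 47).
33 is a non-residue mod 47; no y exists.

none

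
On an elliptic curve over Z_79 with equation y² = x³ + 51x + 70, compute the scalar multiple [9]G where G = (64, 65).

(38, 0)

Repeated addition: build up to 9G.
2G: tangent at (64, 65): λ = (3·64² + 51)/(2·65) ≡ 15/51. 51⁻¹ ≡ 31 (mod 79), so λ ≡ 15·31 ≡ 70.
  x = λ² - 64 - 64 = 4900 - 128 ≡ 32; y = λ·(64 - 32) - 65 ≡ 42. → (32, 42)
3G: (32, 42) + (64, 65). λ = (65 - 42)/(64 - 32) ≡ 23/32 mod 79. 32⁻¹ ≡ 42 (mod 79) since 32·42 = 1344 ≡ 1, so λ ≡ 18.
  x = λ² - 32 - 64 = 324 - 96 ≡ 70; y = λ·(32 - 70) - 42 ≡ 64. → (70, 64)
4G: (70, 64) + (64, 65). λ = (65 - 64)/(64 - 70) ≡ 1/73 mod 79. 73⁻¹ ≡ 13 (mod 79), so λ ≡ 13.
  x = λ² - 70 - 64 = 169 - 134 ≡ 35; y = λ·(70 - 35) - 64 ≡ 75. → (35, 75)
5G: (35, 75) + (64, 65). λ = (65 - 75)/(64 - 35) ≡ 69/29 mod 79. 29⁻¹ ≡ 30 (mod 79) since 29·30 = 870 ≡ 1, so λ ≡ 16.
  x = λ² - 35 - 64 = 256 - 99 ≡ 78; y = λ·(35 - 78) - 75 ≡ 27. → (78, 27)
6G: (78, 27) + (64, 65). λ = (65 - 27)/(64 - 78) ≡ 38/65 mod 79. 65⁻¹ ≡ 62 (mod 79), so λ ≡ 65.
  x = λ² - 78 - 64 = 4225 - 142 ≡ 54; y = λ·(78 - 54) - 27 ≡ 32. → (54, 32)
7G: (54, 32) + (64, 65). λ = (65 - 32)/(64 - 54) ≡ 33/10 mod 79. 10⁻¹ ≡ 8 (mod 79), so λ ≡ 27.
  x = λ² - 54 - 64 = 729 - 118 ≡ 58; y = λ·(54 - 58) - 32 ≡ 18. → (58, 18)
8G: (58, 18) + (64, 65). λ = (65 - 18)/(64 - 58) ≡ 47/6 mod 79. 6⁻¹ ≡ 66 (mod 79), so λ ≡ 21.
  x = λ² - 58 - 64 = 441 - 122 ≡ 3; y = λ·(58 - 3) - 18 ≡ 31. → (3, 31)
9G: (3, 31) + (64, 65). λ = (65 - 31)/(64 - 3) ≡ 34/61 mod 79. 61⁻¹ ≡ 57 (mod 79), so λ ≡ 42.
  x = λ² - 3 - 64 = 1764 - 67 ≡ 38; y = λ·(3 - 38) - 31 ≡ 0. → (38, 0)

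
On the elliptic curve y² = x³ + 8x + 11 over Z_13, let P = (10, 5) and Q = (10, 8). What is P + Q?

The two points share x = 10 and their y-coordinates satisfy 5 + 8 ≡ 0 (mod 13), so they are inverses. Their sum is 𝒪.

O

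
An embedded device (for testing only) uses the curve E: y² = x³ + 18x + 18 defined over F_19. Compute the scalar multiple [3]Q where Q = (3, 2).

O

Repeated addition: build up to 3Q.
2Q: tangent at (3, 2): λ = (3·3² + 18)/(2·2) ≡ 7/4. 4⁻¹ ≡ 5 (mod 19) since 4·5 = 20 ≡ 1, so λ ≡ 7·5 ≡ 16.
  x = λ² - 3 - 3 = 256 - 6 ≡ 3; y = λ·(3 - 3) - 2 ≡ 17. → (3, 17)
3Q: (3, 17) + (3, 2): same x and y₁ ≡ -y₂, so the sum is ∞.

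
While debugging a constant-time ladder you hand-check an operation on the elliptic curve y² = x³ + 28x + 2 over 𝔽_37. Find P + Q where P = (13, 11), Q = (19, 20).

(35, 30)

(13, 11) + (19, 20). λ = (20 - 11)/(19 - 13) ≡ 9/6 mod 37. 6⁻¹ ≡ 31 (mod 37), so λ ≡ 20.
  x = λ² - 13 - 19 = 400 - 32 ≡ 35; y = λ·(13 - 35) - 11 ≡ 30. → (35, 30)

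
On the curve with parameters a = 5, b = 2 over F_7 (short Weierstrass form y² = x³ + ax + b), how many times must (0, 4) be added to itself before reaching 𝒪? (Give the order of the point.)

2P: tangent at (0, 4): λ = (3·0² + 5)/(2·4) ≡ 5/1. 1⁻¹ ≡ 1 (mod 7) since 1·1 = 1 ≡ 1, so λ ≡ 5·1 ≡ 5.
  x = λ² - 0 - 0 = 25 - 0 ≡ 4; y = λ·(0 - 4) - 4 ≡ 4. → (4, 4)
3P: (4, 4) + (0, 4). λ = (4 - 4)/(0 - 4) ≡ 0/3 mod 7. 3⁻¹ ≡ 5 (mod 7), so λ ≡ 0.
  x = λ² - 4 - 0 = 0 - 4 ≡ 3; y = λ·(4 - 3) - 4 ≡ 3. → (3, 3)
4P: (3, 3) + (0, 4). λ = (4 - 3)/(0 - 3) ≡ 1/4 mod 7. 4⁻¹ ≡ 2 (mod 7) since 4·2 = 8 ≡ 1, so λ ≡ 2.
  x = λ² - 3 - 0 = 4 - 3 ≡ 1; y = λ·(3 - 1) - 3 ≡ 1. → (1, 1)
5P: (1, 1) + (0, 4). λ = (4 - 1)/(0 - 1) ≡ 3/6 mod 7. 6⁻¹ ≡ 6 (mod 7), so λ ≡ 4.
  x = λ² - 1 - 0 = 16 - 1 ≡ 1; y = λ·(1 - 1) - 1 ≡ 6. → (1, 6)
6P: (1, 6) + (0, 4). λ = (4 - 6)/(0 - 1) ≡ 5/6 mod 7. 6⁻¹ ≡ 6 (mod 7) since 6·6 = 36 ≡ 1, so λ ≡ 2.
  x = λ² - 1 - 0 = 4 - 1 ≡ 3; y = λ·(1 - 3) - 6 ≡ 4. → (3, 4)
7P: (3, 4) + (0, 4). λ = (4 - 4)/(0 - 3) ≡ 0/4 mod 7. 4⁻¹ ≡ 2 (mod 7), so λ ≡ 0.
  x = λ² - 3 - 0 = 0 - 3 ≡ 4; y = λ·(3 - 4) - 4 ≡ 3. → (4, 3)
8P: (4, 3) + (0, 4). λ = (4 - 3)/(0 - 4) ≡ 1/3 mod 7. 3⁻¹ ≡ 5 (mod 7), so λ ≡ 5.
  x = λ² - 4 - 0 = 25 - 4 ≡ 0; y = λ·(4 - 0) - 3 ≡ 3. → (0, 3)
9P: (0, 3) + (0, 4): same x and y₁ ≡ -y₂, so the sum is 𝒪.
9P = 𝒪, so the order is 9.

9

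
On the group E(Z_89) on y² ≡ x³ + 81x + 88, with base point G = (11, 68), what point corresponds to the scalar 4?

Repeated addition: build up to 4G.
2G: tangent at (11, 68): λ = (3·11² + 81)/(2·68) ≡ 88/47. 47⁻¹ ≡ 36 (mod 89) since 47·36 = 1692 ≡ 1, so λ ≡ 88·36 ≡ 53.
  x = λ² - 11 - 11 = 2809 - 22 ≡ 28; y = λ·(11 - 28) - 68 ≡ 10. → (28, 10)
3G: (28, 10) + (11, 68). λ = (68 - 10)/(11 - 28) ≡ 58/72 mod 89. 72⁻¹ ≡ 68 (mod 89), so λ ≡ 28.
  x = λ² - 28 - 11 = 784 - 39 ≡ 33; y = λ·(28 - 33) - 10 ≡ 28. → (33, 28)
4G: (33, 28) + (11, 68). λ = (68 - 28)/(11 - 33) ≡ 40/67 mod 89. 67⁻¹ ≡ 4 (mod 89), so λ ≡ 71.
  x = λ² - 33 - 11 = 5041 - 44 ≡ 13; y = λ·(33 - 13) - 28 ≡ 57. → (13, 57)

(13, 57)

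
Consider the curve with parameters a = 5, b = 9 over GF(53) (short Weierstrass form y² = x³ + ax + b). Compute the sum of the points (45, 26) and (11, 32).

(45, 26) + (11, 32). λ = (32 - 26)/(11 - 45) ≡ 6/19 mod 53. 19⁻¹ ≡ 14 (mod 53), so λ ≡ 31.
  x = λ² - 45 - 11 = 961 - 56 ≡ 4; y = λ·(45 - 4) - 26 ≡ 26. → (4, 26)

(4, 26)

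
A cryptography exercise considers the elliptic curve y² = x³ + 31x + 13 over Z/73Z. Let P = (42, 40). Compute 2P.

(24, 28)

tangent at (42, 40): λ = (3·42² + 31)/(2·40) ≡ 67/7. 7⁻¹ ≡ 21 (mod 73) since 7·21 = 147 ≡ 1, so λ ≡ 67·21 ≡ 20.
  x = λ² - 42 - 42 = 400 - 84 ≡ 24; y = λ·(42 - 24) - 40 ≡ 28. → (24, 28)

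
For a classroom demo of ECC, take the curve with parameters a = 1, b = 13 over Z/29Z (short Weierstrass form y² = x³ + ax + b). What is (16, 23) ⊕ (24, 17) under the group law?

(24, 12)

(16, 23) + (24, 17). λ = (17 - 23)/(24 - 16) ≡ 23/8 mod 29. 8⁻¹ ≡ 11 (mod 29), so λ ≡ 21.
  x = λ² - 16 - 24 = 441 - 40 ≡ 24; y = λ·(16 - 24) - 23 ≡ 12. → (24, 12)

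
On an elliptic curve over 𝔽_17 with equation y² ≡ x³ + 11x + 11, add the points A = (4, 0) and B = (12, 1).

(4, 0) + (12, 1). λ = (1 - 0)/(12 - 4) ≡ 1/8 mod 17. 8⁻¹ ≡ 15 (mod 17), so λ ≡ 15.
  x = λ² - 4 - 12 = 225 - 16 ≡ 5; y = λ·(4 - 5) - 0 ≡ 2. → (5, 2)

(5, 2)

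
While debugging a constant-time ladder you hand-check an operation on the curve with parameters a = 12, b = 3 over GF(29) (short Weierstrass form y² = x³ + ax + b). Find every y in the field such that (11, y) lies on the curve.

x³ + 12x + 3 = 1466 ≡ 16 (mod 29).
Square roots of 16 mod 29: 4 and 25 (since 4² = 16 ≡ 16).

4, 25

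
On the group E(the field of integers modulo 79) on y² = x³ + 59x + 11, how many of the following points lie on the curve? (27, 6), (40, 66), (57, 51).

3

(27, 6): 6² ≡ 36, rhs ≡ 36 → on.
(40, 66): 66² ≡ 11, rhs ≡ 11 → on.
(57, 51): 51² ≡ 73, rhs ≡ 73 → on.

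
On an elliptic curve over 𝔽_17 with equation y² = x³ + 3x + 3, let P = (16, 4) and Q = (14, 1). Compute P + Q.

(2, 0)

(16, 4) + (14, 1). λ = (1 - 4)/(14 - 16) ≡ 14/15 mod 17. 15⁻¹ ≡ 8 (mod 17) since 15·8 = 120 ≡ 1, so λ ≡ 10.
  x = λ² - 16 - 14 = 100 - 30 ≡ 2; y = λ·(16 - 2) - 4 ≡ 0. → (2, 0)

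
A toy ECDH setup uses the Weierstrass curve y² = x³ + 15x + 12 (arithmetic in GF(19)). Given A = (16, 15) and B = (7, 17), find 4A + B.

First 4A:
Double-and-add on 4 = (100)₂. Start with A = (16, 15) for the leading 1-bit.
double: tangent at (16, 15): λ = (3·16² + 15)/(2·15) ≡ 4/11. 11⁻¹ ≡ 7 (mod 19), so λ ≡ 4·7 ≡ 9.
  x = λ² - 16 - 16 = 81 - 32 ≡ 11; y = λ·(16 - 11) - 15 ≡ 11. → (11, 11)
double: tangent at (11, 11): λ = (3·11² + 15)/(2·11) ≡ 17/3. 3⁻¹ ≡ 13 (mod 19), so λ ≡ 17·13 ≡ 12.
  x = λ² - 11 - 11 = 144 - 22 ≡ 8; y = λ·(11 - 8) - 11 ≡ 6. → (8, 6)
4A = (8, 6).
Finally 4A + B:
(8, 6) + (7, 17). λ = (17 - 6)/(7 - 8) ≡ 11/18 mod 19. 18⁻¹ ≡ 18 (mod 19), so λ ≡ 8.
  x = λ² - 8 - 7 = 64 - 15 ≡ 11; y = λ·(8 - 11) - 6 ≡ 8. → (11, 8)

(11, 8)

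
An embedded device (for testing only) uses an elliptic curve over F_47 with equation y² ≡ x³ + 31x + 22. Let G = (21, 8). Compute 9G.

Double-and-add on 9 = (1001)₂. Start with G = (21, 8) for the leading 1-bit.
double: tangent at (21, 8): λ = (3·21² + 31)/(2·8) ≡ 38/16. 16⁻¹ ≡ 3 (mod 47), so λ ≡ 38·3 ≡ 20.
  x = λ² - 21 - 21 = 400 - 42 ≡ 29; y = λ·(21 - 29) - 8 ≡ 20. → (29, 20)
double: tangent at (29, 20): λ = (3·29² + 31)/(2·20) ≡ 16/40. 40⁻¹ ≡ 20 (mod 47), so λ ≡ 16·20 ≡ 38.
  x = λ² - 29 - 29 = 1444 - 58 ≡ 23; y = λ·(29 - 23) - 20 ≡ 20. → (23, 20)
double: tangent at (23, 20): λ = (3·23² + 31)/(2·20) ≡ 20/40. 40⁻¹ ≡ 20 (mod 47), so λ ≡ 20·20 ≡ 24.
  x = λ² - 23 - 23 = 576 - 46 ≡ 13; y = λ·(23 - 13) - 20 ≡ 32. → (13, 32)
add G: (13, 32) + (21, 8). λ = (8 - 32)/(21 - 13) ≡ 23/8 mod 47. 8⁻¹ ≡ 6 (mod 47), so λ ≡ 44.
  x = λ² - 13 - 21 = 1936 - 34 ≡ 22; y = λ·(13 - 22) - 32 ≡ 42. → (22, 42)

(22, 42)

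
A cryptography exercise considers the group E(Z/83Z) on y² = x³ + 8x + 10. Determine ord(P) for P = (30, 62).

10

2P: tangent at (30, 62): λ = (3·30² + 8)/(2·62) ≡ 52/41. 41⁻¹ ≡ 81 (mod 83), so λ ≡ 52·81 ≡ 62.
  x = λ² - 30 - 30 = 3844 - 60 ≡ 49; y = λ·(30 - 49) - 62 ≡ 5. → (49, 5)
3P: (49, 5) + (30, 62). λ = (62 - 5)/(30 - 49) ≡ 57/64 mod 83. 64⁻¹ ≡ 48 (mod 83), so λ ≡ 80.
  x = λ² - 49 - 30 = 6400 - 79 ≡ 13; y = λ·(49 - 13) - 5 ≡ 53. → (13, 53)
4P: (13, 53) + (30, 62). λ = (62 - 53)/(30 - 13) ≡ 9/17 mod 83. 17⁻¹ ≡ 44 (mod 83), so λ ≡ 64.
  x = λ² - 13 - 30 = 4096 - 43 ≡ 69; y = λ·(13 - 69) - 53 ≡ 15. → (69, 15)
5P: (69, 15) + (30, 62). λ = (62 - 15)/(30 - 69) ≡ 47/44 mod 83. 44⁻¹ ≡ 17 (mod 83) since 44·17 = 748 ≡ 1, so λ ≡ 52.
  x = λ² - 69 - 30 = 2704 - 99 ≡ 32; y = λ·(69 - 32) - 15 ≡ 0. → (32, 0)
6P: (32, 0) + (30, 62). λ = (62 - 0)/(30 - 32) ≡ 62/81 mod 83. 81⁻¹ ≡ 41 (mod 83), so λ ≡ 52.
  x = λ² - 32 - 30 = 2704 - 62 ≡ 69; y = λ·(32 - 69) - 0 ≡ 68. → (69, 68)
7P: (69, 68) + (30, 62). λ = (62 - 68)/(30 - 69) ≡ 77/44 mod 83. 44⁻¹ ≡ 17 (mod 83) since 44·17 = 748 ≡ 1, so λ ≡ 64.
  x = λ² - 69 - 30 = 4096 - 99 ≡ 13; y = λ·(69 - 13) - 68 ≡ 30. → (13, 30)
8P: (13, 30) + (30, 62). λ = (62 - 30)/(30 - 13) ≡ 32/17 mod 83. 17⁻¹ ≡ 44 (mod 83), so λ ≡ 80.
  x = λ² - 13 - 30 = 6400 - 43 ≡ 49; y = λ·(13 - 49) - 30 ≡ 78. → (49, 78)
9P: (49, 78) + (30, 62). λ = (62 - 78)/(30 - 49) ≡ 67/64 mod 83. 64⁻¹ ≡ 48 (mod 83) since 64·48 = 3072 ≡ 1, so λ ≡ 62.
  x = λ² - 49 - 30 = 3844 - 79 ≡ 30; y = λ·(49 - 30) - 78 ≡ 21. → (30, 21)
10P: (30, 21) + (30, 62): same x and y₁ ≡ -y₂, so the sum is ∞.
10P = ∞, so the order is 10.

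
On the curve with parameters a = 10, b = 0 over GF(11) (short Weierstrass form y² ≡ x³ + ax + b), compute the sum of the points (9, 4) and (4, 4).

(9, 4) + (4, 4). λ = (4 - 4)/(4 - 9) ≡ 0/6 mod 11. 6⁻¹ ≡ 2 (mod 11), so λ ≡ 0.
  x = λ² - 9 - 4 = 0 - 13 ≡ 9; y = λ·(9 - 9) - 4 ≡ 7. → (9, 7)

(9, 7)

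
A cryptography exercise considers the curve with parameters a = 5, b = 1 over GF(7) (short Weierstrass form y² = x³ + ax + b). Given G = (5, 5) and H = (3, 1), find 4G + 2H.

First 4G:
Repeated addition: build up to 4G.
2G: tangent at (5, 5): λ = (3·5² + 5)/(2·5) ≡ 3/3. 3⁻¹ ≡ 5 (mod 7), so λ ≡ 3·5 ≡ 1.
  x = λ² - 5 - 5 = 1 - 10 ≡ 5; y = λ·(5 - 5) - 5 ≡ 2. → (5, 2)
3G: (5, 2) + (5, 5): same x and y₁ ≡ -y₂, so the sum is O.
4G: O + (5, 5) = (5, 5) (identity).
4G = (5, 5).
Next 2H:
Repeated addition: build up to 2H.
2H: tangent at (3, 1): λ = (3·3² + 5)/(2·1) ≡ 4/2. 2⁻¹ ≡ 4 (mod 7), so λ ≡ 4·4 ≡ 2.
  x = λ² - 3 - 3 = 4 - 6 ≡ 5; y = λ·(3 - 5) - 1 ≡ 2. → (5, 2)
2H = (5, 2).
Finally 4G + 2H:
(5, 5) + (5, 2): same x and y₁ ≡ -y₂, so the sum is O.

O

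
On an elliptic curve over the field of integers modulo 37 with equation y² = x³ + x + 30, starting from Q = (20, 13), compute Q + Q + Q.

Repeated addition: build up to 3Q.
2Q: tangent at (20, 13): λ = (3·20² + 1)/(2·13) ≡ 17/26. 26⁻¹ ≡ 10 (mod 37), so λ ≡ 17·10 ≡ 22.
  x = λ² - 20 - 20 = 484 - 40 ≡ 0; y = λ·(20 - 0) - 13 ≡ 20. → (0, 20)
3Q: (0, 20) + (20, 13). λ = (13 - 20)/(20 - 0) ≡ 30/20 mod 37. 20⁻¹ ≡ 13 (mod 37), so λ ≡ 20.
  x = λ² - 0 - 20 = 400 - 20 ≡ 10; y = λ·(0 - 10) - 20 ≡ 2. → (10, 2)

(10, 2)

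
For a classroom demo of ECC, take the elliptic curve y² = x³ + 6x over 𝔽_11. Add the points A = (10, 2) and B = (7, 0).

(10, 2) + (7, 0). λ = (0 - 2)/(7 - 10) ≡ 9/8 mod 11. 8⁻¹ ≡ 7 (mod 11) since 8·7 = 56 ≡ 1, so λ ≡ 8.
  x = λ² - 10 - 7 = 64 - 17 ≡ 3; y = λ·(10 - 3) - 2 ≡ 10. → (3, 10)

(3, 10)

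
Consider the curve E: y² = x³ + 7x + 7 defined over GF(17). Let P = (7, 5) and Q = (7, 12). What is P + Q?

The two points share x = 7 and their y-coordinates satisfy 5 + 12 ≡ 0 (mod 17), so they are inverses. Their sum is O.

O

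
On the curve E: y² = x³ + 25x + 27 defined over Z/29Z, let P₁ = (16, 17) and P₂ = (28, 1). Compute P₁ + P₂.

(19, 16)

(16, 17) + (28, 1). λ = (1 - 17)/(28 - 16) ≡ 13/12 mod 29. 12⁻¹ ≡ 17 (mod 29) since 12·17 = 204 ≡ 1, so λ ≡ 18.
  x = λ² - 16 - 28 = 324 - 44 ≡ 19; y = λ·(16 - 19) - 17 ≡ 16. → (19, 16)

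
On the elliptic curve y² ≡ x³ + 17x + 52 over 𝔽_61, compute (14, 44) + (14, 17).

The two points share x = 14 and their y-coordinates satisfy 44 + 17 ≡ 0 (mod 61), so they are inverses. Their sum is the point at infinity.

O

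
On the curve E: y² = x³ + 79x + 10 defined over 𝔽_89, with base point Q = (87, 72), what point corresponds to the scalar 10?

(30, 30)

Repeated addition: build up to 10Q.
2Q: tangent at (87, 72): λ = (3·87² + 79)/(2·72) ≡ 2/55. 55⁻¹ ≡ 34 (mod 89) since 55·34 = 1870 ≡ 1, so λ ≡ 2·34 ≡ 68.
  x = λ² - 87 - 87 = 4624 - 174 ≡ 0; y = λ·(87 - 0) - 72 ≡ 59. → (0, 59)
3Q: (0, 59) + (87, 72). λ = (72 - 59)/(87 - 0) ≡ 13/87 mod 89. 87⁻¹ ≡ 44 (mod 89), so λ ≡ 38.
  x = λ² - 0 - 87 = 1444 - 87 ≡ 22; y = λ·(0 - 22) - 59 ≡ 84. → (22, 84)
4Q: (22, 84) + (87, 72). λ = (72 - 84)/(87 - 22) ≡ 77/65 mod 89. 65⁻¹ ≡ 63 (mod 89) since 65·63 = 4095 ≡ 1, so λ ≡ 45.
  x = λ² - 22 - 87 = 2025 - 109 ≡ 47; y = λ·(22 - 47) - 84 ≡ 37. → (47, 37)
5Q: (47, 37) + (87, 72). λ = (72 - 37)/(87 - 47) ≡ 35/40 mod 89. 40⁻¹ ≡ 69 (mod 89) since 40·69 = 2760 ≡ 1, so λ ≡ 12.
  x = λ² - 47 - 87 = 144 - 134 ≡ 10; y = λ·(47 - 10) - 37 ≡ 51. → (10, 51)
6Q: (10, 51) + (87, 72). λ = (72 - 51)/(87 - 10) ≡ 21/77 mod 89. 77⁻¹ ≡ 37 (mod 89), so λ ≡ 65.
  x = λ² - 10 - 87 = 4225 - 97 ≡ 34; y = λ·(10 - 34) - 51 ≡ 80. → (34, 80)
7Q: (34, 80) + (87, 72). λ = (72 - 80)/(87 - 34) ≡ 81/53 mod 89. 53⁻¹ ≡ 42 (mod 89), so λ ≡ 20.
  x = λ² - 34 - 87 = 400 - 121 ≡ 12; y = λ·(34 - 12) - 80 ≡ 4. → (12, 4)
8Q: (12, 4) + (87, 72). λ = (72 - 4)/(87 - 12) ≡ 68/75 mod 89. 75⁻¹ ≡ 19 (mod 89) since 75·19 = 1425 ≡ 1, so λ ≡ 46.
  x = λ² - 12 - 87 = 2116 - 99 ≡ 59; y = λ·(12 - 59) - 4 ≡ 59. → (59, 59)
9Q: (59, 59) + (87, 72). λ = (72 - 59)/(87 - 59) ≡ 13/28 mod 89. 28⁻¹ ≡ 35 (mod 89) since 28·35 = 980 ≡ 1, so λ ≡ 10.
  x = λ² - 59 - 87 = 100 - 146 ≡ 43; y = λ·(59 - 43) - 59 ≡ 12. → (43, 12)
10Q: (43, 12) + (87, 72). λ = (72 - 12)/(87 - 43) ≡ 60/44 mod 89. 44⁻¹ ≡ 87 (mod 89), so λ ≡ 58.
  x = λ² - 43 - 87 = 3364 - 130 ≡ 30; y = λ·(43 - 30) - 12 ≡ 30. → (30, 30)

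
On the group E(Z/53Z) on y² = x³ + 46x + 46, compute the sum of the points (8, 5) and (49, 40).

(38, 3)

(8, 5) + (49, 40). λ = (40 - 5)/(49 - 8) ≡ 35/41 mod 53. 41⁻¹ ≡ 22 (mod 53), so λ ≡ 28.
  x = λ² - 8 - 49 = 784 - 57 ≡ 38; y = λ·(8 - 38) - 5 ≡ 3. → (38, 3)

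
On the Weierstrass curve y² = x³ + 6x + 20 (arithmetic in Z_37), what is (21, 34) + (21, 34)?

(23, 2)

tangent at (21, 34): λ = (3·21² + 6)/(2·34) ≡ 34/31. 31⁻¹ ≡ 6 (mod 37), so λ ≡ 34·6 ≡ 19.
  x = λ² - 21 - 21 = 361 - 42 ≡ 23; y = λ·(21 - 23) - 34 ≡ 2. → (23, 2)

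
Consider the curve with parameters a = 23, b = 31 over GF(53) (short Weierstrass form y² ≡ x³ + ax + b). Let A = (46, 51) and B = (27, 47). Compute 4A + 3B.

First 4A:
Double-and-add on 4 = (100)₂. Start with A = (46, 51) for the leading 1-bit.
double: tangent at (46, 51): λ = (3·46² + 23)/(2·51) ≡ 11/49. 49⁻¹ ≡ 13 (mod 53), so λ ≡ 11·13 ≡ 37.
  x = λ² - 46 - 46 = 1369 - 92 ≡ 5; y = λ·(46 - 5) - 51 ≡ 35. → (5, 35)
double: tangent at (5, 35): λ = (3·5² + 23)/(2·35) ≡ 45/17. 17⁻¹ ≡ 25 (mod 53), so λ ≡ 45·25 ≡ 12.
  x = λ² - 5 - 5 = 144 - 10 ≡ 28; y = λ·(5 - 28) - 35 ≡ 7. → (28, 7)
4A = (28, 7).
Next 3B:
Repeated addition: build up to 3B.
2B: tangent at (27, 47): λ = (3·27² + 23)/(2·47) ≡ 37/41. 41⁻¹ ≡ 22 (mod 53), so λ ≡ 37·22 ≡ 19.
  x = λ² - 27 - 27 = 361 - 54 ≡ 42; y = λ·(27 - 42) - 47 ≡ 39. → (42, 39)
3B: (42, 39) + (27, 47). λ = (47 - 39)/(27 - 42) ≡ 8/38 mod 53. 38⁻¹ ≡ 7 (mod 53) since 38·7 = 266 ≡ 1, so λ ≡ 3.
  x = λ² - 42 - 27 = 9 - 69 ≡ 46; y = λ·(42 - 46) - 39 ≡ 2. → (46, 2)
3B = (46, 2).
Finally 4A + 3B:
(28, 7) + (46, 2). λ = (2 - 7)/(46 - 28) ≡ 48/18 mod 53. 18⁻¹ ≡ 3 (mod 53), so λ ≡ 38.
  x = λ² - 28 - 46 = 1444 - 74 ≡ 45; y = λ·(28 - 45) - 7 ≡ 36. → (45, 36)

(45, 36)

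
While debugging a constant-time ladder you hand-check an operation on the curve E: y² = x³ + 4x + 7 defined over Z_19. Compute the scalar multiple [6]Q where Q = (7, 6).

Repeated addition: build up to 6Q.
2Q: tangent at (7, 6): λ = (3·7² + 4)/(2·6) ≡ 18/12. 12⁻¹ ≡ 8 (mod 19), so λ ≡ 18·8 ≡ 11.
  x = λ² - 7 - 7 = 121 - 14 ≡ 12; y = λ·(7 - 12) - 6 ≡ 15. → (12, 15)
3Q: (12, 15) + (7, 6). λ = (6 - 15)/(7 - 12) ≡ 10/14 mod 19. 14⁻¹ ≡ 15 (mod 19), so λ ≡ 17.
  x = λ² - 12 - 7 = 289 - 19 ≡ 4; y = λ·(12 - 4) - 15 ≡ 7. → (4, 7)
4Q: (4, 7) + (7, 6). λ = (6 - 7)/(7 - 4) ≡ 18/3 mod 19. 3⁻¹ ≡ 13 (mod 19) since 3·13 = 39 ≡ 1, so λ ≡ 6.
  x = λ² - 4 - 7 = 36 - 11 ≡ 6; y = λ·(4 - 6) - 7 ≡ 0. → (6, 0)
5Q: (6, 0) + (7, 6). λ = (6 - 0)/(7 - 6) ≡ 6/1 mod 19. 1⁻¹ ≡ 1 (mod 19) since 1·1 = 1 ≡ 1, so λ ≡ 6.
  x = λ² - 6 - 7 = 36 - 13 ≡ 4; y = λ·(6 - 4) - 0 ≡ 12. → (4, 12)
6Q: (4, 12) + (7, 6). λ = (6 - 12)/(7 - 4) ≡ 13/3 mod 19. 3⁻¹ ≡ 13 (mod 19) since 3·13 = 39 ≡ 1, so λ ≡ 17.
  x = λ² - 4 - 7 = 289 - 11 ≡ 12; y = λ·(4 - 12) - 12 ≡ 4. → (12, 4)

(12, 4)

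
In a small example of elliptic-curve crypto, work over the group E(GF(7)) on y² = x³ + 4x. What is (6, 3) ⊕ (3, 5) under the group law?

(0, 0)

(6, 3) + (3, 5). λ = (5 - 3)/(3 - 6) ≡ 2/4 mod 7. 4⁻¹ ≡ 2 (mod 7) since 4·2 = 8 ≡ 1, so λ ≡ 4.
  x = λ² - 6 - 3 = 16 - 9 ≡ 0; y = λ·(6 - 0) - 3 ≡ 0. → (0, 0)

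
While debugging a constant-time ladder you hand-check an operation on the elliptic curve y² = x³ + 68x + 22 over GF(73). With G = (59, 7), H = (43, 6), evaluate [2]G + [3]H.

First 2G:
Repeated addition: build up to 2G.
2G: tangent at (59, 7): λ = (3·59² + 68)/(2·7) ≡ 72/14. 14⁻¹ ≡ 47 (mod 73), so λ ≡ 72·47 ≡ 26.
  x = λ² - 59 - 59 = 676 - 118 ≡ 47; y = λ·(59 - 47) - 7 ≡ 13. → (47, 13)
2G = (47, 13).
Next 3H:
Repeated addition: build up to 3H.
2H: tangent at (43, 6): λ = (3·43² + 68)/(2·6) ≡ 67/12. 12⁻¹ ≡ 67 (mod 73), so λ ≡ 67·67 ≡ 36.
  x = λ² - 43 - 43 = 1296 - 86 ≡ 42; y = λ·(43 - 42) - 6 ≡ 30. → (42, 30)
3H: (42, 30) + (43, 6). λ = (6 - 30)/(43 - 42) ≡ 49/1 mod 73. 1⁻¹ ≡ 1 (mod 73) since 1·1 = 1 ≡ 1, so λ ≡ 49.
  x = λ² - 42 - 43 = 2401 - 85 ≡ 53; y = λ·(42 - 53) - 30 ≡ 15. → (53, 15)
3H = (53, 15).
Finally 2G + 3H:
(47, 13) + (53, 15). λ = (15 - 13)/(53 - 47) ≡ 2/6 mod 73. 6⁻¹ ≡ 61 (mod 73), so λ ≡ 49.
  x = λ² - 47 - 53 = 2401 - 100 ≡ 38; y = λ·(47 - 38) - 13 ≡ 63. → (38, 63)

(38, 63)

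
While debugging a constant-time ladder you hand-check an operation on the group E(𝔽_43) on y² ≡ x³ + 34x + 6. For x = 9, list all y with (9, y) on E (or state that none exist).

3, 40

x³ + 34x + 6 = 1041 ≡ 9 (mod 43).
Square roots of 9 mod 43: 3 and 40 (since 3² = 9 ≡ 9).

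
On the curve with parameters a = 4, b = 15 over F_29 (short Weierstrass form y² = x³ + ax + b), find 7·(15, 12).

Write G = (15, 12).
Double-and-add on 7 = (111)₂. Start with G = (15, 12) for the leading 1-bit.
double: tangent at (15, 12): λ = (3·15² + 4)/(2·12) ≡ 12/24. 24⁻¹ ≡ 23 (mod 29), so λ ≡ 12·23 ≡ 15.
  x = λ² - 15 - 15 = 225 - 30 ≡ 21; y = λ·(15 - 21) - 12 ≡ 14. → (21, 14)
add G: (21, 14) + (15, 12). λ = (12 - 14)/(15 - 21) ≡ 27/23 mod 29. 23⁻¹ ≡ 24 (mod 29) since 23·24 = 552 ≡ 1, so λ ≡ 10.
  x = λ² - 21 - 15 = 100 - 36 ≡ 6; y = λ·(21 - 6) - 14 ≡ 20. → (6, 20)
double: tangent at (6, 20): λ = (3·6² + 4)/(2·20) ≡ 25/11. 11⁻¹ ≡ 8 (mod 29) since 11·8 = 88 ≡ 1, so λ ≡ 25·8 ≡ 26.
  x = λ² - 6 - 6 = 676 - 12 ≡ 26; y = λ·(6 - 26) - 20 ≡ 11. → (26, 11)
add G: (26, 11) + (15, 12). λ = (12 - 11)/(15 - 26) ≡ 1/18 mod 29. 18⁻¹ ≡ 21 (mod 29) since 18·21 = 378 ≡ 1, so λ ≡ 21.
  x = λ² - 26 - 15 = 441 - 41 ≡ 23; y = λ·(26 - 23) - 11 ≡ 23. → (23, 23)

(23, 23)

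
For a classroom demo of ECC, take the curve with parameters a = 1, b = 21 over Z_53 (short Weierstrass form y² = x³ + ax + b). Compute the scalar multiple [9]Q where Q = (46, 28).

(28, 18)

Double-and-add on 9 = (1001)₂. Start with Q = (46, 28) for the leading 1-bit.
double: tangent at (46, 28): λ = (3·46² + 1)/(2·28) ≡ 42/3. 3⁻¹ ≡ 18 (mod 53), so λ ≡ 42·18 ≡ 14.
  x = λ² - 46 - 46 = 196 - 92 ≡ 51; y = λ·(46 - 51) - 28 ≡ 8. → (51, 8)
double: tangent at (51, 8): λ = (3·51² + 1)/(2·8) ≡ 13/16. 16⁻¹ ≡ 10 (mod 53) since 16·10 = 160 ≡ 1, so λ ≡ 13·10 ≡ 24.
  x = λ² - 51 - 51 = 576 - 102 ≡ 50; y = λ·(51 - 50) - 8 ≡ 16. → (50, 16)
double: tangent at (50, 16): λ = (3·50² + 1)/(2·16) ≡ 28/32. 32⁻¹ ≡ 5 (mod 53) since 32·5 = 160 ≡ 1, so λ ≡ 28·5 ≡ 34.
  x = λ² - 50 - 50 = 1156 - 100 ≡ 49; y = λ·(50 - 49) - 16 ≡ 18. → (49, 18)
add Q: (49, 18) + (46, 28). λ = (28 - 18)/(46 - 49) ≡ 10/50 mod 53. 50⁻¹ ≡ 35 (mod 53) since 50·35 = 1750 ≡ 1, so λ ≡ 32.
  x = λ² - 49 - 46 = 1024 - 95 ≡ 28; y = λ·(49 - 28) - 18 ≡ 18. → (28, 18)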